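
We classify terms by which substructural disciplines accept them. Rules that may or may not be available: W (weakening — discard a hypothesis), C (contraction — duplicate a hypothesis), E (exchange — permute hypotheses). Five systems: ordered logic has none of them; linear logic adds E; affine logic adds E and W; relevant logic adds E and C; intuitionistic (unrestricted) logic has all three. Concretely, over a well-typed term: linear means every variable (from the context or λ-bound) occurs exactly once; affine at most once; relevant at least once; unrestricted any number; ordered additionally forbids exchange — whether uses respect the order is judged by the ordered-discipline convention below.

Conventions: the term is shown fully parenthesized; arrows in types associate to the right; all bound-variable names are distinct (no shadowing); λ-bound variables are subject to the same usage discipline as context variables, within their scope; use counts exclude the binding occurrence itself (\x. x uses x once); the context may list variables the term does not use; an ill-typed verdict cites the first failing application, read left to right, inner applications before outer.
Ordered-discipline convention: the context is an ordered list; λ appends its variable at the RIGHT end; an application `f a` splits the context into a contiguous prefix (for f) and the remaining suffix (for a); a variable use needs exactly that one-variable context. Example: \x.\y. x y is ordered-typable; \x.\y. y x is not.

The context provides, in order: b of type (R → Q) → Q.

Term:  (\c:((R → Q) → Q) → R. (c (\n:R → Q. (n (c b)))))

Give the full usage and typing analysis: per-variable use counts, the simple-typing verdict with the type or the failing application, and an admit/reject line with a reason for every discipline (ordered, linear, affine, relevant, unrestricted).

use counts: b: 1×, c (bound): 2×, n (bound): 1×
uses in reading order: c, n, c, b
typing: well-typed — term : (((R → Q) → Q) → R) → R
ordered ✗ (uses contraction: c ×2)
linear ✗ (uses contraction: c ×2)
affine ✗ (uses contraction: c ×2)
relevant ✓ (none of b, c, n goes unused)
unrestricted ✓ (typability at (((R → Q) → Q) → R) → R is all that's needed)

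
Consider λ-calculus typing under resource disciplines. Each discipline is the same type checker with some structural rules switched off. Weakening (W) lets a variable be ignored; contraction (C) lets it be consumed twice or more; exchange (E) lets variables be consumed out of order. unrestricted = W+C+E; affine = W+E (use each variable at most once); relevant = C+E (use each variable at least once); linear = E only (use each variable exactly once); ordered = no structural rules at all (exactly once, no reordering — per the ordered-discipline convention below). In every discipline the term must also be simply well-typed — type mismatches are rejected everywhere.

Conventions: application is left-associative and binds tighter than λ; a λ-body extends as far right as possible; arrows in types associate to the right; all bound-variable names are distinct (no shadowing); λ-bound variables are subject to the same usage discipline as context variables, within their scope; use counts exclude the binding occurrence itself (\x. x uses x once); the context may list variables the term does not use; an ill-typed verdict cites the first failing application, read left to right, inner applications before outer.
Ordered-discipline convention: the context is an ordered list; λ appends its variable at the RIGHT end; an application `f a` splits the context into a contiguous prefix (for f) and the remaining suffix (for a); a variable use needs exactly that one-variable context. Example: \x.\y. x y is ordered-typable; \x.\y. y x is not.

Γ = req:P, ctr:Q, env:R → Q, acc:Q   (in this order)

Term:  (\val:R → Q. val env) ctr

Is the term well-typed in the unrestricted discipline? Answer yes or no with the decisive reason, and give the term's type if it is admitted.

no — not simply typable
usage: req: 0×; ctr: 1×; env: 1×; acc: 0×; val (λ-bound): 1×
left-to-right use order: val, env, ctr
typing: ill-typed: an application expects R but receives R → Q
across the five disciplines: ordered ✗ | linear ✗ | affine ✗ | relevant ✗ | unrestricted ✗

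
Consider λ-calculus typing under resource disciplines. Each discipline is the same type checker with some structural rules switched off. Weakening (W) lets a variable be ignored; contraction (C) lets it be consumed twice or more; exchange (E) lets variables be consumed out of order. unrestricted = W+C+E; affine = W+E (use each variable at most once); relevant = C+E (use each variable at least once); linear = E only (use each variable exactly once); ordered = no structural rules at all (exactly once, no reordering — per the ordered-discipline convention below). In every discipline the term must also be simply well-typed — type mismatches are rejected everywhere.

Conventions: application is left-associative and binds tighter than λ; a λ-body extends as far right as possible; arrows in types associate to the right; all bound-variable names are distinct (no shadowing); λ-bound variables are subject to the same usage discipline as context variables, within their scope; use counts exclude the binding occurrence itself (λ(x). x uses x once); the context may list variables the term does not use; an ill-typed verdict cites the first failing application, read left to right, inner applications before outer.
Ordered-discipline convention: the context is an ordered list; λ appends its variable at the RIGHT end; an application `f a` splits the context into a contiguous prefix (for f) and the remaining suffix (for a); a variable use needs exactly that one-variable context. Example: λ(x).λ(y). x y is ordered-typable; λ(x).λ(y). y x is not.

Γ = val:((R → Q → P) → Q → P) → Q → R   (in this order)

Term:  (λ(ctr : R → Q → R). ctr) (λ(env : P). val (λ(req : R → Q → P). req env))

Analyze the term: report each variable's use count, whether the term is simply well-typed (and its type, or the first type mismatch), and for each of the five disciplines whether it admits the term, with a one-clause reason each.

counts: val: 1×, ctr (λ-bound): 1×, env (λ-bound): 1×, req (λ-bound): 1×
order of uses: ctr, val, req, env
typing: ill-typed: an argument P mismatches the expected R
ordered ✗ (the type mismatch rejects it)
linear ✗ (not simply typable)
affine ✗ (fails simple typing)
relevant ✗ (a type mismatch blocks all five)
unrestricted ✗ (the type mismatch rejects it)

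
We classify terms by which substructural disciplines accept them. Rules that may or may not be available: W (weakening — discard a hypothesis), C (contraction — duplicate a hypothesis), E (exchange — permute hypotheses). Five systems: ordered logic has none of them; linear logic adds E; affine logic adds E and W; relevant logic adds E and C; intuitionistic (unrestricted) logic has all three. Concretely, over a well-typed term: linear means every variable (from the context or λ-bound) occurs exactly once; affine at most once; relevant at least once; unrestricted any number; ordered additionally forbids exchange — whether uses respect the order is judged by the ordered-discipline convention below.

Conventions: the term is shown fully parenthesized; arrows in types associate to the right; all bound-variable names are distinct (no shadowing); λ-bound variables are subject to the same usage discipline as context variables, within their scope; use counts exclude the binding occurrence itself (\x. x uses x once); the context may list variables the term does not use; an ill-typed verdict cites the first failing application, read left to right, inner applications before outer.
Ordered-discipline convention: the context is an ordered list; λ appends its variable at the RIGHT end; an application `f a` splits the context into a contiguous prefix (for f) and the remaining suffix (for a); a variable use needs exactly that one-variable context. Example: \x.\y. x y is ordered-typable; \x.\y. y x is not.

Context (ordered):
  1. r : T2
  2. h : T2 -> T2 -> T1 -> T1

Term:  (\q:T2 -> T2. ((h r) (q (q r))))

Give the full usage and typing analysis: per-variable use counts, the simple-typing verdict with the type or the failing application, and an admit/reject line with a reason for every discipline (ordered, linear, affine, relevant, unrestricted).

variable uses: r ×2, h ×1, q [bound] ×2
left-to-right use order: h, r, q, q, r
typing: the term checks, with type (T2 -> T2) -> T1 -> T1
ordered: ✗, r ×2, q ×2 used more than once (contraction)
linear: ✗, r ×2, q ×2 used more than once (contraction)
affine: ✗, r ×2, q ×2 used more than once (contraction)
relevant: ✓, every one of r, h, q appears
unrestricted: ✓, typability at (T2 -> T2) -> T1 -> T1 is all that's needed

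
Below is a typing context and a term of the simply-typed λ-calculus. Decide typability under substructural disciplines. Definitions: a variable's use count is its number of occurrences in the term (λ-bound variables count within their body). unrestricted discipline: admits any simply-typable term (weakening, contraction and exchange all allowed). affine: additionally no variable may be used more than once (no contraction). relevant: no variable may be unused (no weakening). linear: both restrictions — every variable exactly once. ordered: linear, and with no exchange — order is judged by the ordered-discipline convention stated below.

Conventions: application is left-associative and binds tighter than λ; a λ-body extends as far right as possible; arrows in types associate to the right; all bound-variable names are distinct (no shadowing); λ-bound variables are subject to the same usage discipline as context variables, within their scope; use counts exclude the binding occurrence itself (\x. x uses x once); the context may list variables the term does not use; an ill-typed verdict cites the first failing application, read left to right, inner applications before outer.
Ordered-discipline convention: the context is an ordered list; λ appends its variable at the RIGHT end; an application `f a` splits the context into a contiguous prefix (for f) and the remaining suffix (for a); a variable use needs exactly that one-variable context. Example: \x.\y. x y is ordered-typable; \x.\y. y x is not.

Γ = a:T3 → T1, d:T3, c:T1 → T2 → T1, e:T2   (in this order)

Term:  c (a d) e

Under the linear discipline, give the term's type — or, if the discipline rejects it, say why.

term : T1
use counts: a: 1; d: 1; c: 1; e: 1
uses in reading order: c, a, d, e
typing: ✓ — T1
summary: ordered ✗, linear ✓, affine ✓, relevant ✓, unrestricted ✓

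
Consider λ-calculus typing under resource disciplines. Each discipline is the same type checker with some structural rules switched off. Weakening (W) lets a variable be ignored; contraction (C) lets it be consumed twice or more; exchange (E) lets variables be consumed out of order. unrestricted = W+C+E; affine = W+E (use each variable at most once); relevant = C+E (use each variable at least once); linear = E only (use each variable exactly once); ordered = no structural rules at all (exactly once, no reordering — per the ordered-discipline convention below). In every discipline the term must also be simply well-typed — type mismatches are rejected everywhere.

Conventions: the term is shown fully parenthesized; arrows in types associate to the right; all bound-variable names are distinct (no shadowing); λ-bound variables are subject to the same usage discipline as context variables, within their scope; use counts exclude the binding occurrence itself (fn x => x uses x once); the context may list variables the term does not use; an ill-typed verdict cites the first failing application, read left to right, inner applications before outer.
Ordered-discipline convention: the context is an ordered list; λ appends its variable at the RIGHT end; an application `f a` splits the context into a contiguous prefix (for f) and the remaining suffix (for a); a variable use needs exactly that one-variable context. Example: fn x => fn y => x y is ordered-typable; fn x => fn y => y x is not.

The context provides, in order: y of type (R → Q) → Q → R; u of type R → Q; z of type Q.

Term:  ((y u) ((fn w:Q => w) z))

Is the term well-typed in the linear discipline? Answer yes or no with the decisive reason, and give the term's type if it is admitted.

yes — single use per variable (y, u, z, w); term : R
counts: y: 1×, u: 1×, z: 1×, w (bound): 1×
order of uses: y, u, w, z
typing: the term checks, with type R
across the five disciplines: ordered ✓ · linear ✓ · affine ✓ · relevant ✓ · unrestricted ✓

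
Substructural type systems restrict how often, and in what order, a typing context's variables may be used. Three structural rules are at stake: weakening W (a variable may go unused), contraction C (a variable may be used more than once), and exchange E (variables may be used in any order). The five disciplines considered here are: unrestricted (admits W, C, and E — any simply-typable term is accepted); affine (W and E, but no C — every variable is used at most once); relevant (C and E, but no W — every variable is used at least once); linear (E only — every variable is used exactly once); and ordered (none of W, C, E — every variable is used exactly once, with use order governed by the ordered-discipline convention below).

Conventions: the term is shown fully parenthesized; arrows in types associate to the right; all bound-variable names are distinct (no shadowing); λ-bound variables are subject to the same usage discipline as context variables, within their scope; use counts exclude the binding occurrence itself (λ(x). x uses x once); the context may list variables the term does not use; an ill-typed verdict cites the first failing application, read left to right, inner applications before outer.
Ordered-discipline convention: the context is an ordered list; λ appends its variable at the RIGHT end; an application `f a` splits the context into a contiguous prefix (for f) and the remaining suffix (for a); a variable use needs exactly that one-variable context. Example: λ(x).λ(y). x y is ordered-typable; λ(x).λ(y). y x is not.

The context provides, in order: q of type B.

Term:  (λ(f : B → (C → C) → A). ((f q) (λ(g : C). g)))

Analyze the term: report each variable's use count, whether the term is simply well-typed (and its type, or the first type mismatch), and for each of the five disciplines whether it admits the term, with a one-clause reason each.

use counts: q: 1×, f [bound]: 1×, g [bound]: 1×
use order (left to right): f, q, g
typing: well-typed — term : (B → (C → C) → A) → A
ordered: ✗, no ordered split (uses run f, q, g)
linear: ✓, single use per variable (q, f, g)
affine: ✓, q, f, g: no repeats, contraction unneeded
relevant: ✓, none of q, f, g goes unused
unrestricted: ✓, typability at (B → (C → C) → A) → A is all that's needed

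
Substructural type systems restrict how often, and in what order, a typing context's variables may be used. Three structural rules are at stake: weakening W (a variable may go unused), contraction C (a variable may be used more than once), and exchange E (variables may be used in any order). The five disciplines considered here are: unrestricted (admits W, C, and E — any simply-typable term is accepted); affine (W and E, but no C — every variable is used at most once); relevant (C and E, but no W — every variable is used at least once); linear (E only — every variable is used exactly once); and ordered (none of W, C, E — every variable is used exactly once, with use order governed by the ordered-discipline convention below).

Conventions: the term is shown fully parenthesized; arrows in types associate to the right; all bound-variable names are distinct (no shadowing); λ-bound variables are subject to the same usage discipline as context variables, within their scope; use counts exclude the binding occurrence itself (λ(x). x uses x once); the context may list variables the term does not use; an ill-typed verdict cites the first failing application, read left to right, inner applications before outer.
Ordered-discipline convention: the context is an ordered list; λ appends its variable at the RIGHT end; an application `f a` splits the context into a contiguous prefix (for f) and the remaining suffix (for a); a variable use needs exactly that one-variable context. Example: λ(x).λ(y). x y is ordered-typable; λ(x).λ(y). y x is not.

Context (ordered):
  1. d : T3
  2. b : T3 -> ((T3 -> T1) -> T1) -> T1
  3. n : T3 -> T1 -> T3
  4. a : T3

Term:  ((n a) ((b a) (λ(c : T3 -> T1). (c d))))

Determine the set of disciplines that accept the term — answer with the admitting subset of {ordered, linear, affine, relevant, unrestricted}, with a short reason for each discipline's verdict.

admitting disciplines: relevant, unrestricted
counts: d=1; b=1; n=1; a=2; c (bound)=1
left-to-right use order: n, a, b, a, c, d
typing: well-typed at T3
ordered ✗ (needs contraction — a ×2)
linear ✗ (needs contraction — a ×2)
affine ✗ (needs contraction — a ×2)
relevant ✓ (d, b, n, a, c: all used, weakening unneeded)
unrestricted ✓ (simply typable at T3; W, C, E all held)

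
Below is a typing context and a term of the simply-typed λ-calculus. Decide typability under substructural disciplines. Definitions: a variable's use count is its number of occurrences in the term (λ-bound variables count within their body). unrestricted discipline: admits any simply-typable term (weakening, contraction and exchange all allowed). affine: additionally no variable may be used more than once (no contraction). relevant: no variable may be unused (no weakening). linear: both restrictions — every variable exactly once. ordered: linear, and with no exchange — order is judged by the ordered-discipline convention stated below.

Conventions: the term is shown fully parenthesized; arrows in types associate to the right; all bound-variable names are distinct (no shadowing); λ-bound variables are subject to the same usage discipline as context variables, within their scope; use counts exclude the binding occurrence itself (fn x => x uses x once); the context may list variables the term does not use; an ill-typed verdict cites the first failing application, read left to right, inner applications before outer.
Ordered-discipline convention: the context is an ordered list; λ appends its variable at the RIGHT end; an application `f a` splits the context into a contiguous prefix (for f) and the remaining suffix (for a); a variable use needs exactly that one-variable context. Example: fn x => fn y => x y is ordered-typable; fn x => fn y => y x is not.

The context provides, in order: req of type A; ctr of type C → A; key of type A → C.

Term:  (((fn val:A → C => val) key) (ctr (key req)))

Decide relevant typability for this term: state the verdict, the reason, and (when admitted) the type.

yes — every one of req, ctr, key, val appears; term : C
counts: req: 1, ctr: 1, key: 2, val [bound]: 1
use order (left to right): val, key, ctr, key, req
typing: the term checks, with type C
summary: ordered ✗ · linear ✗ · affine ✗ · relevant ✓ · unrestricted ✓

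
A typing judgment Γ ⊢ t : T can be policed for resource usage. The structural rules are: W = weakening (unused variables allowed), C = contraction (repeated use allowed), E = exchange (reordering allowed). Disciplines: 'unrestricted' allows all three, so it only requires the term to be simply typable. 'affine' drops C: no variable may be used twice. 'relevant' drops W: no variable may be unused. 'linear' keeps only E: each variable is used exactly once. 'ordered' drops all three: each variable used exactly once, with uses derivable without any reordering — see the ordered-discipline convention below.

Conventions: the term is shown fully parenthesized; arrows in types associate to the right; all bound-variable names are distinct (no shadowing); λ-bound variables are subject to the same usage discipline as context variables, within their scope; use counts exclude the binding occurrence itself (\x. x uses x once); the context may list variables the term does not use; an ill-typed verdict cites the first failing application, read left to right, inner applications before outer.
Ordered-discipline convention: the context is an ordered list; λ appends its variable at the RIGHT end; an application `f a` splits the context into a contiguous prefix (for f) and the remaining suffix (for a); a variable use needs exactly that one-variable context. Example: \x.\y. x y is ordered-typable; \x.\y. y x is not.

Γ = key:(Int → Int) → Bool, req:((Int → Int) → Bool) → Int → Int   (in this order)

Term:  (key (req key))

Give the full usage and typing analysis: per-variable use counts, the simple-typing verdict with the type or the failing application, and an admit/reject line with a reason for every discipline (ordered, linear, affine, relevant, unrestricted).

counts: key: 2, req: 1
left-to-right use order: key, req, key
typing: well-typed at Bool
ordered: ✗, uses contraction: key ×2
linear: ✗, uses contraction: key ×2
affine: ✗, uses contraction: key ×2
relevant: ✓, at least one use each (key, req)
unrestricted: ✓, well-typed at Bool; no restrictions here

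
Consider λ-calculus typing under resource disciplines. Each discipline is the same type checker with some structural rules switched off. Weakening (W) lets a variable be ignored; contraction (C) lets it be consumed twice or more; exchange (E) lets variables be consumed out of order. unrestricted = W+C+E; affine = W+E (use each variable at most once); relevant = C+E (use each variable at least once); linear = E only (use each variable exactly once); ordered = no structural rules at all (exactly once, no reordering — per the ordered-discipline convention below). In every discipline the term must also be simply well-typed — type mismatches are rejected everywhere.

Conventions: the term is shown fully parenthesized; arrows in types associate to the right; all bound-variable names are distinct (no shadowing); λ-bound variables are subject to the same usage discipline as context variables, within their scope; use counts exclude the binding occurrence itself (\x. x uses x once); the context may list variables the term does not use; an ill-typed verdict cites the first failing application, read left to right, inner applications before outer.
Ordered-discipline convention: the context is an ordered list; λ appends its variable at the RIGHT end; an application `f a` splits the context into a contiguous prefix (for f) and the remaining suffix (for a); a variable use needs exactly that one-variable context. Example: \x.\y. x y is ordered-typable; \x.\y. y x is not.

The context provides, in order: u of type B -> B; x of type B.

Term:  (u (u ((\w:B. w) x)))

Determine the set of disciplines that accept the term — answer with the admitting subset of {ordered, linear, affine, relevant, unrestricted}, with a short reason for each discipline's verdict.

admitted in: relevant, unrestricted
variable uses: u: 2×, x: 1×, w (λ-bound): 1×
order of uses: u, u, w, x
typing: ✓ — B
ordered: ✗, uses contraction: u ×2
linear: ✗, uses contraction: u ×2
affine: ✗, uses contraction: u ×2
relevant: ✓, u, x, w: all used, weakening unneeded
unrestricted: ✓, typability at B is all that's needed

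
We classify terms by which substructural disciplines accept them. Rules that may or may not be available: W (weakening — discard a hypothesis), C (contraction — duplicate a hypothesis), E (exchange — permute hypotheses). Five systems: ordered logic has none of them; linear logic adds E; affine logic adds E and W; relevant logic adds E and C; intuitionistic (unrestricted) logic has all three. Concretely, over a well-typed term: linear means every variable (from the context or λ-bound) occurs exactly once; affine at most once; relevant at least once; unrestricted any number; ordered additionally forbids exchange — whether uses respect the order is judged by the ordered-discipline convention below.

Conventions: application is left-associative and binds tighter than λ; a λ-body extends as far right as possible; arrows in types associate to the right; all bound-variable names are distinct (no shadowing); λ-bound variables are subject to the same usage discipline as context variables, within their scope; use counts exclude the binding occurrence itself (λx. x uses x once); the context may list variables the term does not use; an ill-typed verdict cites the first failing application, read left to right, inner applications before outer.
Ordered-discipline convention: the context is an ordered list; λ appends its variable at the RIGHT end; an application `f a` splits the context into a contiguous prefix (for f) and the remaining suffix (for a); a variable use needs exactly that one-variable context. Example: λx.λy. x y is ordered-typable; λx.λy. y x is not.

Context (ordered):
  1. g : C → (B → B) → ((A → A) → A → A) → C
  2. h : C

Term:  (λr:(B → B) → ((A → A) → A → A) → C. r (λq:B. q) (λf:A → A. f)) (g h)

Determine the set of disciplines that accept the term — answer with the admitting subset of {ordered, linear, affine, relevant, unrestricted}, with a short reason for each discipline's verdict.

admitted by: ordered, linear, affine, relevant, unrestricted
counts: g: 1; h: 1; r (λ-bound): 1; q (λ-bound): 1; f (λ-bound): 1
use order (left to right): r, q, f, g, h
typing: well-typed at C
ordered ✓ (single-use (g, h, r, q, f), ordered derivation ok)
linear ✓ (each of g, h, r, q, f used exactly once)
affine ✓ (at most one use each (g, h, r, q, f))
relevant ✓ (every one of g, h, r, q, f appears)
unrestricted ✓ (well-typed at C; no restrictions here)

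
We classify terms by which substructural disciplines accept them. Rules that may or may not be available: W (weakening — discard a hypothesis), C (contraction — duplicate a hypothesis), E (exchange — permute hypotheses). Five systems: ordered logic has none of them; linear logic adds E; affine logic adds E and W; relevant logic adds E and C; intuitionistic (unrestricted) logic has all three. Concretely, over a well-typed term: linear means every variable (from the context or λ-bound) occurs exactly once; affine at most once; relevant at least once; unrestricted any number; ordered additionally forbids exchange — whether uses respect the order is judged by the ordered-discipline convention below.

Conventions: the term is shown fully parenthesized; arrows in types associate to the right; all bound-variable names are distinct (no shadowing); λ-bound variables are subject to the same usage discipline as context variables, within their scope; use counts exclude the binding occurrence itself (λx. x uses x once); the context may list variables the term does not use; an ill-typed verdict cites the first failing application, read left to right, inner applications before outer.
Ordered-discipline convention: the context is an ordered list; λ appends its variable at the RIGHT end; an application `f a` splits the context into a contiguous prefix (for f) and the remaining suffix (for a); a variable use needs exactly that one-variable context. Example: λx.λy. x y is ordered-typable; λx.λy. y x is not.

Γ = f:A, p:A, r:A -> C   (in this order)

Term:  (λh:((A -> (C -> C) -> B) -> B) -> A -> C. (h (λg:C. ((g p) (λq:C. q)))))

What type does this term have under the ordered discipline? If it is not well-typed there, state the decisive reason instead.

not well-typed under ordered — a type mismatch blocks all five
use counts: f: 0; p: 1; r: 0; h (λ-bound): 1; g (λ-bound): 1; q (λ-bound): 1
left-to-right use order: h, g, p, q
typing: ill-typed: non-arrow in function slot: C
all disciplines: ordered ✗; linear ✗; affine ✗; relevant ✗; unrestricted ✗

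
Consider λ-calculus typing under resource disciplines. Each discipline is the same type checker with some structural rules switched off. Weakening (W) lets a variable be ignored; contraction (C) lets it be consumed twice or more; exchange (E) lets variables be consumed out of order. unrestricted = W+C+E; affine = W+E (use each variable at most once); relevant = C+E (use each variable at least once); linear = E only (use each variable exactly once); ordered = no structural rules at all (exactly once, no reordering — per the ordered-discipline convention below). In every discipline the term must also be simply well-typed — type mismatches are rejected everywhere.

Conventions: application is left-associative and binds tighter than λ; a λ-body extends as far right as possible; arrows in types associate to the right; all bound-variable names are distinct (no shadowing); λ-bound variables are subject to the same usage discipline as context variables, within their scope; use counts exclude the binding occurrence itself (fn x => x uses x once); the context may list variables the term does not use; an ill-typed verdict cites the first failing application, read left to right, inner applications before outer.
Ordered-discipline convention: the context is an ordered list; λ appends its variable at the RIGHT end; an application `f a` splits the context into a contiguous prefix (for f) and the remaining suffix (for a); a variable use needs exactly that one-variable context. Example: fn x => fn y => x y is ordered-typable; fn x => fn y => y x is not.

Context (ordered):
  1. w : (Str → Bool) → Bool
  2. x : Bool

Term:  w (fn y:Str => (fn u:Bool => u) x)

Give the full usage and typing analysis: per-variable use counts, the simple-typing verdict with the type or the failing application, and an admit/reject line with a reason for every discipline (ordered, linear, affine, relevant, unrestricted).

usage: w: 1×, x: 1×, y (bound): 0×, u (bound): 1×
order of uses: w, u, x
typing: ✓ — Bool
ordered: ✗, needs weakening: y unused
linear: ✗, needs weakening: y unused
affine: ✓, at most one use each (w, x, y, u)
relevant: ✗, needs weakening: y unused
unrestricted: ✓, typability at Bool is all that's needed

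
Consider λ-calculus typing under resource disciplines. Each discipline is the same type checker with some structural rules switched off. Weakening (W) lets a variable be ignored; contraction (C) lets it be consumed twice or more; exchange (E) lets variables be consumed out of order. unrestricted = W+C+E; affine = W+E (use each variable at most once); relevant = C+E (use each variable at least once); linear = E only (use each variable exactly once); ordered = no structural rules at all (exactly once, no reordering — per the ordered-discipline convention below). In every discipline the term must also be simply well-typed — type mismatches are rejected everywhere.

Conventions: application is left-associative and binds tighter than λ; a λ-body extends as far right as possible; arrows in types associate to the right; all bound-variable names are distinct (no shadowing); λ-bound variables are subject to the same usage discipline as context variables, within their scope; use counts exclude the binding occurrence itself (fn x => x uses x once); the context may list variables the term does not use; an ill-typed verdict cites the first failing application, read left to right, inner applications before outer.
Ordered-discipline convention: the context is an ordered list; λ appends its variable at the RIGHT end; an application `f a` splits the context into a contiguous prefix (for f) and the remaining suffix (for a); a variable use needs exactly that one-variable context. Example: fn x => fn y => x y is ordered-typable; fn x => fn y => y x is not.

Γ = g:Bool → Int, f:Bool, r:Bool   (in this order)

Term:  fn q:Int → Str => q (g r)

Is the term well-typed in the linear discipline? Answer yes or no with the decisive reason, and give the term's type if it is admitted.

no — unused: f — weakening required
usage: g: 1, f: 0, r: 1, q (λ-bound): 1
order of uses: q, g, r
typing: well-typed — term : (Int → Str) → Str
summary: ordered ✗, linear ✗, affine ✓, relevant ✗, unrestricted ✓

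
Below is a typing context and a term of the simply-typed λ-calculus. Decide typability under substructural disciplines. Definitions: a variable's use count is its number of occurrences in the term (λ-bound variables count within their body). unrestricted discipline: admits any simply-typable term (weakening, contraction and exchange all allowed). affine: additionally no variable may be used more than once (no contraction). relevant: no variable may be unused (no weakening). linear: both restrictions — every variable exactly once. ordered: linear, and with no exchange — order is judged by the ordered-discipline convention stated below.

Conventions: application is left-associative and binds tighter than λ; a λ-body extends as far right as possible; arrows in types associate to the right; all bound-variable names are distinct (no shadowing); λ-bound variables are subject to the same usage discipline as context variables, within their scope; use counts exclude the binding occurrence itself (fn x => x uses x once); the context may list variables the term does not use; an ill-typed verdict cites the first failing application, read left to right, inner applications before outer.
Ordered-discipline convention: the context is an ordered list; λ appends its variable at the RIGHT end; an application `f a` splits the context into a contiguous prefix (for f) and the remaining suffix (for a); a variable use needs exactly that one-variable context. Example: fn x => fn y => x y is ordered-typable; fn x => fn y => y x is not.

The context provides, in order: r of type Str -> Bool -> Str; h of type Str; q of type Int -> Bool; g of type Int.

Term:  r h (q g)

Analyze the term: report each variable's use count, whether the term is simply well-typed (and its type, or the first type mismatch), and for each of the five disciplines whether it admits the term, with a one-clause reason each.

counts: r: 1, h: 1, q: 1, g: 1
use order (left to right): r, h, q, g
typing: ✓ — Str
ordered: ✓ — one use each (r, h, q, g); ordered split holds
linear: ✓ — single use per variable (r, h, q, g)
affine: ✓ — none of r, h, q, g used more than once
relevant: ✓ — every one of r, h, q, g appears
unrestricted: ✓ — typability at Str is all that's needed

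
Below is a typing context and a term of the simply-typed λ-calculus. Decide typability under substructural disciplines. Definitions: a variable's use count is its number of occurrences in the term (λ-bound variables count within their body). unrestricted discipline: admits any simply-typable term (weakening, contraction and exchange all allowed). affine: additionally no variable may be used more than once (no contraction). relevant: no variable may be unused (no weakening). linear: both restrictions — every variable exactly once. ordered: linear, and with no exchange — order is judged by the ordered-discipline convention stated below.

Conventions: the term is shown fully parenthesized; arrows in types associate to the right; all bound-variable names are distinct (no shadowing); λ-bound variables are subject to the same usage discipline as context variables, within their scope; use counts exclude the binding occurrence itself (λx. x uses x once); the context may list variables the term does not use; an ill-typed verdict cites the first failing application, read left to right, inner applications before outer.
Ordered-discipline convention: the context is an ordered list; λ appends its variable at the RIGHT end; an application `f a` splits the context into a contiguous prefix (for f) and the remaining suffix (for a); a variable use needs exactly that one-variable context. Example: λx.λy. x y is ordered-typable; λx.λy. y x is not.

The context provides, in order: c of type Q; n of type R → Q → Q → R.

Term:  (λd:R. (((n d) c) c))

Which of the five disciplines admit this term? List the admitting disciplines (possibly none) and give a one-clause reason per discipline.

admitting disciplines: relevant, unrestricted
usage: c ×2, n ×1, d (λ-bound) ×1
left-to-right use order: n, d, c, c
typing: ✓ — R → R
ordered: ✗ — repeated use of c ×2
linear: ✗ — repeated use of c ×2
affine: ✗ — repeated use of c ×2
relevant: ✓ — at least one use each (c, n, d)
unrestricted: ✓ — typability at R → R is all that's needed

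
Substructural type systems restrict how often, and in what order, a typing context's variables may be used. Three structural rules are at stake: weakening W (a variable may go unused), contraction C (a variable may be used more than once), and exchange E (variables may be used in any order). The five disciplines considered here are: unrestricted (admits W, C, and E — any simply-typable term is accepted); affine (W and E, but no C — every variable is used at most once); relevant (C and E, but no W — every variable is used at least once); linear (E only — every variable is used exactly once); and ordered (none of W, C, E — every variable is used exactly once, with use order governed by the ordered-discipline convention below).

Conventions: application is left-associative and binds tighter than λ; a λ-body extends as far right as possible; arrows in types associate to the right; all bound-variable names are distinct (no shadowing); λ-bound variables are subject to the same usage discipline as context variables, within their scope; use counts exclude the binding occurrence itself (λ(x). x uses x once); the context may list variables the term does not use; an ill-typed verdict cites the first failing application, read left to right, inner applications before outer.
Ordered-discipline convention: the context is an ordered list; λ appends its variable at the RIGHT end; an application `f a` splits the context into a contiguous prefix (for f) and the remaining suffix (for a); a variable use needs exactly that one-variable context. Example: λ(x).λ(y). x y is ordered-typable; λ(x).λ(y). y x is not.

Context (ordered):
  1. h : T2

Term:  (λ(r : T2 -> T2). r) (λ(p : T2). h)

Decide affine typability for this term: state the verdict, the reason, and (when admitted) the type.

yes — h, r, p: no repeats, contraction unneeded; term : T2 -> T2
counts: h=1, r (λ-bound)=1, p (λ-bound)=0
order of uses: r, h
typing: well-typed — term : T2 -> T2
per-discipline verdicts: ordered ✗, linear ✗, affine ✓, relevant ✗, unrestricted ✓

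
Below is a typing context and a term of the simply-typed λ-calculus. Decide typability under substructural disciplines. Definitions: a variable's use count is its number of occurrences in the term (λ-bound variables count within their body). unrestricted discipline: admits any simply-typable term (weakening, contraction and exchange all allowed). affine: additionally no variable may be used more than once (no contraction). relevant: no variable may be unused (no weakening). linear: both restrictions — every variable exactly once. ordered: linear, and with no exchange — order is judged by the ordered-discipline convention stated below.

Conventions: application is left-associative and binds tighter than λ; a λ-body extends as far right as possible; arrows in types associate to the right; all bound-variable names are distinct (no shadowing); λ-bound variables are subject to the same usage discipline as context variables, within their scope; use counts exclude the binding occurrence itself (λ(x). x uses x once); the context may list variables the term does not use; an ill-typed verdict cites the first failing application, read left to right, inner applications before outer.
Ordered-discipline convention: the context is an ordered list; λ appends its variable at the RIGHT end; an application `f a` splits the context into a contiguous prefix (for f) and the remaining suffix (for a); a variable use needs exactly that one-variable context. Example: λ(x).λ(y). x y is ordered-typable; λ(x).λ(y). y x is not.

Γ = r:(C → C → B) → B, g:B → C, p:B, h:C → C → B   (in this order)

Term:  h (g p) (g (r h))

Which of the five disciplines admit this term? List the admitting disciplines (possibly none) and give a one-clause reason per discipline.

admitted in: relevant, unrestricted
counts: r=1; g=2; p=1; h=2
use order (left to right): h, g, p, g, r, h
typing: the term checks, with type B
ordered ✗ (needs contraction — g ×2, h ×2)
linear ✗ (needs contraction — g ×2, h ×2)
affine ✗ (needs contraction — g ×2, h ×2)
relevant ✓ (r, g, p, h: all used, weakening unneeded)
unrestricted ✓ (well-typed at B; no restrictions here)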